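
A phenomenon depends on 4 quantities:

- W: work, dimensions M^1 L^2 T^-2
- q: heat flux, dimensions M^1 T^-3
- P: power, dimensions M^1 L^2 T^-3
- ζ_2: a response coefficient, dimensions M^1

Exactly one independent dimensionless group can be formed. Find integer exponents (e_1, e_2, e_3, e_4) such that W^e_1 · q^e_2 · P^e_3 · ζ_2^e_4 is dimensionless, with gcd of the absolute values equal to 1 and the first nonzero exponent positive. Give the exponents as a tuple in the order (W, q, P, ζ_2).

(3, 1, -3, -1)

M: e_1·(1) + e_2·(1) + e_3·(1) + e_4·(1) = 0
L: e_1·(2) + e_2·(0) + e_3·(2) + e_4·(0) = 0
T: e_1·(-2) + e_2·(-3) + e_3·(-3) + e_4·(0) = 0
Solving this homogeneous linear system for the smallest-integer solution (first nonzero entry positive) gives (3, 1, -3, -1).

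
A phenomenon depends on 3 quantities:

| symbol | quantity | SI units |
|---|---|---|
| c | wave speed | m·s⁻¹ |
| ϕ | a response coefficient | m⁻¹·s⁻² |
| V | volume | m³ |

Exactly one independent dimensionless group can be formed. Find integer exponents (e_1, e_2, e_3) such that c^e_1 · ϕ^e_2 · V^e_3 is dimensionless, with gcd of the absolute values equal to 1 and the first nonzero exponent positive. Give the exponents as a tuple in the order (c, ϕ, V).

L: e_1·(1) + e_2·(-1) + e_3·(3) = 0
T: e_1·(-1) + e_2·(-2) + e_3·(0) = 0
Solving this homogeneous linear system for the smallest-integer solution (first nonzero entry positive) gives (2, -1, -1).

(2, -1, -1)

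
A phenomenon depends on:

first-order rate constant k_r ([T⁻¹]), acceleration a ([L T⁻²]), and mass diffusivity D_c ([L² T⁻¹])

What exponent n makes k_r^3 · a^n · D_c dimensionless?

Balance the L exponent: (1)·n from a, plus 3·(0) + (2) = 2 from the rest, must sum to zero.
n + 2 = 0, so n = -2.

-2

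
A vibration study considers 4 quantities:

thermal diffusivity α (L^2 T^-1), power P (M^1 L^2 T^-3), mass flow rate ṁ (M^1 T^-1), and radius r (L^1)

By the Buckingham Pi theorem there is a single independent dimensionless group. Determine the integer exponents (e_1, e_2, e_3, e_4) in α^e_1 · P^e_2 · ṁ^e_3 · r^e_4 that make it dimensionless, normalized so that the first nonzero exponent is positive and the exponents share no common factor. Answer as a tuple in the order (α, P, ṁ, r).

(2, -1, 1, -2)

M: e_1·(0) + e_2·(1) + e_3·(1) + e_4·(0) = 0
L: e_1·(2) + e_2·(2) + e_3·(0) + e_4·(1) = 0
T: e_1·(-1) + e_2·(-3) + e_3·(-1) + e_4·(0) = 0
Solving this homogeneous linear system for the smallest-integer solution (first nonzero entry positive) gives (2, -1, 1, -2).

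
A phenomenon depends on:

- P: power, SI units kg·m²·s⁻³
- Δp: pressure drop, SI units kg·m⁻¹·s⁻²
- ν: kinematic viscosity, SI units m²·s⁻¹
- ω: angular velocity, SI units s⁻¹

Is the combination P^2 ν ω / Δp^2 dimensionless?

Sum the exponent of each base dimension across the product:
  M: 2·[P]_M − 2·[Δp]_M + [ν]_M + [ω]_M = 2·(1) − 2·(1) + (0) + (0) = 0
  L: 2·[P]_L − 2·[Δp]_L + [ν]_L + [ω]_L = 2·(2) − 2·(-1) + (2) + (0) = 8
  T: 2·[P]_T − 2·[Δp]_T + [ν]_T + [ω]_T = 2·(-3) − 2·(-2) + (-1) + (-1) = -4
Net dimensions [L⁸ T⁻⁴] ≠ [1] — not dimensionless.

no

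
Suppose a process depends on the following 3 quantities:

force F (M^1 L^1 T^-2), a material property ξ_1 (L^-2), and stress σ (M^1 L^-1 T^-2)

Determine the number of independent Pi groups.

1

There are 3 variables and 3 base dimensions (M, L, T).
The dimension matrix has rank 2 (less than 3: the dimension vectors are linearly dependent).
Independent dimensionless groups: 3 − 2 = 1.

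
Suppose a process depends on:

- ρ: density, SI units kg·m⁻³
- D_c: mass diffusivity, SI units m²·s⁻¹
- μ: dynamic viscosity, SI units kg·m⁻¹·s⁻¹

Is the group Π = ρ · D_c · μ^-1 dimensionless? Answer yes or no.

Sum the exponent of each base dimension across the product:
  M: [ρ]_M + [D_c]_M − [μ]_M = (1) + (0) − (1) = 0
  L: [ρ]_L + [D_c]_L − [μ]_L = (-3) + (2) − (-1) = 0
  T: [ρ]_T + [D_c]_T − [μ]_T = (0) + (-1) − (-1) = 0
All base exponents vanish — dimensionless.

yes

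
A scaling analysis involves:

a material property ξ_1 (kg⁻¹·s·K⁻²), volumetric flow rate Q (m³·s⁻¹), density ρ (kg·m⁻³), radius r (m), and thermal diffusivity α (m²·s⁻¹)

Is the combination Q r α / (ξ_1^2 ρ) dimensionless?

no

Sum the exponent of each base dimension across the product:
  M: −2·[ξ_1]_M + [Q]_M − [ρ]_M + [r]_M + [α]_M = −2·(-1) + (0) − (1) + (0) + (0) = 1
  L: −2·[ξ_1]_L + [Q]_L − [ρ]_L + [r]_L + [α]_L = −2·(0) + (3) − (-3) + (1) + (2) = 9
  T: −2·[ξ_1]_T + [Q]_T − [ρ]_T + [r]_T + [α]_T = −2·(1) + (-1) − (0) + (0) + (-1) = -4
  Θ: −2·[ξ_1]_Θ + [Q]_Θ − [ρ]_Θ + [r]_Θ + [α]_Θ = −2·(-2) + (0) − (0) + (0) + (0) = 4
Net dimensions [M L⁹ T⁻⁴ Θ⁴] ≠ [1] — not dimensionless.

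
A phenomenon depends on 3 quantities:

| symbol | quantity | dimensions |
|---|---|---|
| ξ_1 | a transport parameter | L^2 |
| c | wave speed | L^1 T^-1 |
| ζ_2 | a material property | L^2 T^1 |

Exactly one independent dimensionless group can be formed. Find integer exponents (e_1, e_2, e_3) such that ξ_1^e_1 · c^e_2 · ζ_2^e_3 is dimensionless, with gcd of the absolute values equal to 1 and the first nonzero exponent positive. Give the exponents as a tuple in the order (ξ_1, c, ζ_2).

L: e_1·(2) + e_2·(1) + e_3·(2) = 0
T: e_1·(0) + e_2·(-1) + e_3·(1) = 0
Solving this homogeneous linear system for the smallest-integer solution (first nonzero entry positive) gives (3, -2, -2).

(3, -2, -2)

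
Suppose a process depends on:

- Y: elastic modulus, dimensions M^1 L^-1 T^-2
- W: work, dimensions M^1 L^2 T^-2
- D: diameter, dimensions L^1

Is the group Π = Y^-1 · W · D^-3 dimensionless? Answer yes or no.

Sum the exponent of each base dimension across the product:
  M: −[Y]_M + [W]_M − 3·[D]_M = −(1) + (1) − 3·(0) = 0
  L: −[Y]_L + [W]_L − 3·[D]_L = −(-1) + (2) − 3·(1) = 0
  T: −[Y]_T + [W]_T − 3·[D]_T = −(-2) + (-2) − 3·(0) = 0
All base exponents vanish — dimensionless.

yes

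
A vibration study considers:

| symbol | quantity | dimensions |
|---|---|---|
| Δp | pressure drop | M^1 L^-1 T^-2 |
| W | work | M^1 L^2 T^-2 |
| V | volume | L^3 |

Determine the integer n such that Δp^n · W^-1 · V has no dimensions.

Balance the M exponent: (1)·n from Δp, plus −(1) + (0) = -1 from the rest, must sum to zero.
n − 1 = 0, so n = 1.

1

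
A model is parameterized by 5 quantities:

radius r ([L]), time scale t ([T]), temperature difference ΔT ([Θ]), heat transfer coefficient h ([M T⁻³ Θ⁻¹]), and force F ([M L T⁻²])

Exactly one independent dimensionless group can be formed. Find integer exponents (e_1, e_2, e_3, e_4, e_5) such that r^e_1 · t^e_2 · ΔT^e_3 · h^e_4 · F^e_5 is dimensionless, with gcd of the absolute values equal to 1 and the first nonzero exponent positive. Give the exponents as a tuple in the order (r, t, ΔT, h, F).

(1, 1, 1, 1, -1)

M: e_1·(0) + e_2·(0) + e_3·(0) + e_4·(1) + e_5·(1) = 0
L: e_1·(1) + e_2·(0) + e_3·(0) + e_4·(0) + e_5·(1) = 0
T: e_1·(0) + e_2·(1) + e_3·(0) + e_4·(-3) + e_5·(-2) = 0
Θ: e_1·(0) + e_2·(0) + e_3·(1) + e_4·(-1) + e_5·(0) = 0
Solving this homogeneous linear system for the smallest-integer solution (first nonzero entry positive) gives (1, 1, 1, 1, -1).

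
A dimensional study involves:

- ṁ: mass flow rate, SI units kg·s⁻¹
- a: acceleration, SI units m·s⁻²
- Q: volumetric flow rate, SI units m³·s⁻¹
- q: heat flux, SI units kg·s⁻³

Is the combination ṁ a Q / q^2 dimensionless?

Sum the exponent of each base dimension across the product:
  M: [ṁ]_M + [a]_M + [Q]_M − 2·[q]_M = (1) + (0) + (0) − 2·(1) = -1
  L: [ṁ]_L + [a]_L + [Q]_L − 2·[q]_L = (0) + (1) + (3) − 2·(0) = 4
  T: [ṁ]_T + [a]_T + [Q]_T − 2·[q]_T = (-1) + (-2) + (-1) − 2·(-3) = 2
Net dimensions [M⁻¹ L⁴ T²] ≠ [1] — not dimensionless.

no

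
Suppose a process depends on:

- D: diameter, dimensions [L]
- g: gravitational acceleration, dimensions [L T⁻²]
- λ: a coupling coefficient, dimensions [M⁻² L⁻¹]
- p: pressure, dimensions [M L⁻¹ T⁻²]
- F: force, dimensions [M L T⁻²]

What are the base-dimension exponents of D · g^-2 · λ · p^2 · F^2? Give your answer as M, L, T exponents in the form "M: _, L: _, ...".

Collect each base-dimension exponent across the product:
  M: (0) − 2·(0) + (-2) + 2·(1) + 2·(1) = 2
  L: (1) − 2·(1) + (-1) + 2·(-1) + 2·(1) = -2
  T: (0) − 2·(-2) + (0) + 2·(-2) + 2·(-2) = -4
So the dimensions are [M² L⁻² T⁻⁴].

M: 2, L: -2, T: -4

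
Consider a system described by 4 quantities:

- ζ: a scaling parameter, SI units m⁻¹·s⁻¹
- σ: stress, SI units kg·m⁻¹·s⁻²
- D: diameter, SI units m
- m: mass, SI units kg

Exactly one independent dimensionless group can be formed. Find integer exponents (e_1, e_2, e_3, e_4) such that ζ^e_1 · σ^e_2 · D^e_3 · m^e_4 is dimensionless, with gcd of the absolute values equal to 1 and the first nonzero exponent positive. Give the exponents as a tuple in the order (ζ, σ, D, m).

M: e_1·(0) + e_2·(1) + e_3·(0) + e_4·(1) = 0
L: e_1·(-1) + e_2·(-1) + e_3·(1) + e_4·(0) = 0
T: e_1·(-1) + e_2·(-2) + e_3·(0) + e_4·(0) = 0
Solving this homogeneous linear system for the smallest-integer solution (first nonzero entry positive) gives (2, -1, 1, 1).

(2, -1, 1, 1)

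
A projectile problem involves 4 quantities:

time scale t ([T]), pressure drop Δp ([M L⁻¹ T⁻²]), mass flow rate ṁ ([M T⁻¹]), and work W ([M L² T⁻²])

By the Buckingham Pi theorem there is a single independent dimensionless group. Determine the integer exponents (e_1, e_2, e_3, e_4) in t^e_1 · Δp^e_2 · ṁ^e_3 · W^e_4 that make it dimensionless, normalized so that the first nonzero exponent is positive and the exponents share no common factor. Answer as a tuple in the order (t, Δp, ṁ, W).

(3, 2, -3, 1)

M: e_1·(0) + e_2·(1) + e_3·(1) + e_4·(1) = 0
L: e_1·(0) + e_2·(-1) + e_3·(0) + e_4·(2) = 0
T: e_1·(1) + e_2·(-2) + e_3·(-1) + e_4·(-2) = 0
Solving this homogeneous linear system for the smallest-integer solution (first nonzero entry positive) gives (3, 2, -3, 1).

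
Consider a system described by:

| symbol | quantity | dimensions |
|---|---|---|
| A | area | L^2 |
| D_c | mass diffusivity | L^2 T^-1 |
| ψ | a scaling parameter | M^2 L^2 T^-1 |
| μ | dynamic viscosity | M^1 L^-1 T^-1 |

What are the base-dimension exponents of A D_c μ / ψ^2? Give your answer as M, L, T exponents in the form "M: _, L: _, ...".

Collect each base-dimension exponent across the product:
  M: (0) + (0) − 2·(2) + (1) = -3
  L: (2) + (2) − 2·(2) + (-1) = -1
  T: (0) + (-1) − 2·(-1) + (-1) = 0
So the dimensions are [M⁻³ L⁻¹].

M: -3, L: -1, T: 0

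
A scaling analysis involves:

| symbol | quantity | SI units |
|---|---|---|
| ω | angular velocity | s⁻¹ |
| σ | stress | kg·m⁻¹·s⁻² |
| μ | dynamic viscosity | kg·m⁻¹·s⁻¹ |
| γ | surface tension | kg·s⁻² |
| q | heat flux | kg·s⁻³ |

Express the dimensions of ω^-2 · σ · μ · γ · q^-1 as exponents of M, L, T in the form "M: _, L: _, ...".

M: 2, L: -2, T: 0

Collect each base-dimension exponent across the product:
  M: −2·(0) + (1) + (1) + (1) − (1) = 2
  L: −2·(0) + (-1) + (-1) + (0) − (0) = -2
  T: −2·(-1) + (-2) + (-1) + (-2) − (-3) = 0
So the dimensions are [M² L⁻²].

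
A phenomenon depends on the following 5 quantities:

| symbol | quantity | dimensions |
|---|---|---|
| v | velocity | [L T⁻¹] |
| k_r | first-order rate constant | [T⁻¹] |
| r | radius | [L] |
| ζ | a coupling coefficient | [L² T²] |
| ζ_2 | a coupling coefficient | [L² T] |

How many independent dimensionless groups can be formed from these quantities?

There are 5 variables and 2 base dimensions (L, T).
The dimension matrix has rank 2.
Independent dimensionless groups: 5 − 2 = 3.

3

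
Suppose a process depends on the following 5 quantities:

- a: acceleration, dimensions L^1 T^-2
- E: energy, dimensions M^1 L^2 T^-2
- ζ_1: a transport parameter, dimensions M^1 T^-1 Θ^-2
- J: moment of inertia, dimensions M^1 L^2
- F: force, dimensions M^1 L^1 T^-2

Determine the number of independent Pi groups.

There are 5 variables and 4 base dimensions (M, L, T, Θ).
The dimension matrix has rank 4.
Independent dimensionless groups: 5 − 4 = 1.

1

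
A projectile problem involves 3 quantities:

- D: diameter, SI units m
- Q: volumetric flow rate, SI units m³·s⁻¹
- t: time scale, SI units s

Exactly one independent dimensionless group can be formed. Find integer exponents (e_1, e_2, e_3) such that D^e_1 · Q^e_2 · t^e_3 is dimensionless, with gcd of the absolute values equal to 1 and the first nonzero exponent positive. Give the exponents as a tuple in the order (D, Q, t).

(3, -1, -1)

L: e_1·(1) + e_2·(3) + e_3·(0) = 0
T: e_1·(0) + e_2·(-1) + e_3·(1) = 0
Solving this homogeneous linear system for the smallest-integer solution (first nonzero entry positive) gives (3, -1, -1).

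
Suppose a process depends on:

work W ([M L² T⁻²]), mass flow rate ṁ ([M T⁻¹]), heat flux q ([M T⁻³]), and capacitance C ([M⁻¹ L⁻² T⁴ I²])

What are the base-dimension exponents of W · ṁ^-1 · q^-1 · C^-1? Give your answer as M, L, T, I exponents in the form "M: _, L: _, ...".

M: 0, L: 4, T: -2, I: -2

Collect each base-dimension exponent across the product:
  M: (1) − (1) − (1) − (-1) = 0
  L: (2) − (0) − (0) − (-2) = 4
  T: (-2) − (-1) − (-3) − (4) = -2
  I: (0) − (0) − (0) − (2) = -2
So the dimensions are [L⁴ T⁻² I⁻²].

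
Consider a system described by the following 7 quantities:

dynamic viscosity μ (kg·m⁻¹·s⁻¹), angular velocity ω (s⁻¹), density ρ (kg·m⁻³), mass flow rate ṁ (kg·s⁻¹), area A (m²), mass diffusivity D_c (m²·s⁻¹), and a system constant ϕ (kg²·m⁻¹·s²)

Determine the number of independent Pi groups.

4

There are 7 variables and 3 base dimensions (M, L, T).
The dimension matrix has rank 3.
Independent dimensionless groups: 7 − 3 = 4.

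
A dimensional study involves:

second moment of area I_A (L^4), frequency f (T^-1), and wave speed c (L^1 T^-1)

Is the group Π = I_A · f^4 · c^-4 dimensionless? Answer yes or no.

yes

Sum the exponent of each base dimension across the product:
  M: [I_A]_M + 4·[f]_M − 4·[c]_M = (0) + 4·(0) − 4·(0) = 0
  L: [I_A]_L + 4·[f]_L − 4·[c]_L = (4) + 4·(0) − 4·(1) = 0
  T: [I_A]_T + 4·[f]_T − 4·[c]_T = (0) + 4·(-1) − 4·(-1) = 0
  I: [I_A]_I + 4·[f]_I − 4·[c]_I = (0) + 4·(0) − 4·(0) = 0
All base exponents vanish — dimensionless.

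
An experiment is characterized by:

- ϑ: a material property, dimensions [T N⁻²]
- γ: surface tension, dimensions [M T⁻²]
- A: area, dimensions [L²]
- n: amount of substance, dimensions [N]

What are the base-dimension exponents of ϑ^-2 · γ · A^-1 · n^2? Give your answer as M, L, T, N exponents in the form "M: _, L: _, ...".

M: 1, L: -2, T: -4, N: 6

Collect each base-dimension exponent across the product:
  M: −2·(0) + (1) − (0) + 2·(0) = 1
  L: −2·(0) + (0) − (2) + 2·(0) = -2
  T: −2·(1) + (-2) − (0) + 2·(0) = -4
  N: −2·(-2) + (0) − (0) + 2·(1) = 6
So the dimensions are [M L⁻² T⁻⁴ N⁶].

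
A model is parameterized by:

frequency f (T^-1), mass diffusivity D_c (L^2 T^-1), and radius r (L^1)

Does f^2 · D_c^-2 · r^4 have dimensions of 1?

yes

Sum the exponent of each base dimension across the product:
  M: 2·[f]_M − 2·[D_c]_M + 4·[r]_M = 2·(0) − 2·(0) + 4·(0) = 0
  L: 2·[f]_L − 2·[D_c]_L + 4·[r]_L = 2·(0) − 2·(2) + 4·(1) = 0
  T: 2·[f]_T − 2·[D_c]_T + 4·[r]_T = 2·(-1) − 2·(-1) + 4·(0) = 0
  Θ: 2·[f]_Θ − 2·[D_c]_Θ + 4·[r]_Θ = 2·(0) − 2·(0) + 4·(0) = 0
  N: 2·[f]_N − 2·[D_c]_N + 4·[r]_N = 2·(0) − 2·(0) + 4·(0) = 0
All base exponents vanish — dimensionless.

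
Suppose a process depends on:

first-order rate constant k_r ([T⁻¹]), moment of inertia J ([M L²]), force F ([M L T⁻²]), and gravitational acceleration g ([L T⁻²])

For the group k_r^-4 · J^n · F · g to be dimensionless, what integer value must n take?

-1

Balance the M exponent: (1)·n from J, plus −4·(0) + (1) + (0) = 1 from the rest, must sum to zero.
n + 1 = 0, so n = -1.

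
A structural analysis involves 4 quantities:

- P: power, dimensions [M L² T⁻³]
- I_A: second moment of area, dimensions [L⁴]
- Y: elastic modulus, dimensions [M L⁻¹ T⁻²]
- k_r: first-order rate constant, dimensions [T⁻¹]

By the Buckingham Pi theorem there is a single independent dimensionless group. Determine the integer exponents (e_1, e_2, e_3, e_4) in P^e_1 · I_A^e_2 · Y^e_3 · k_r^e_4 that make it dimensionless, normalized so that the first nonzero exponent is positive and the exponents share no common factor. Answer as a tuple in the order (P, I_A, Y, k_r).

M: e_1·(1) + e_2·(0) + e_3·(1) + e_4·(0) = 0
L: e_1·(2) + e_2·(4) + e_3·(-1) + e_4·(0) = 0
T: e_1·(-3) + e_2·(0) + e_3·(-2) + e_4·(-1) = 0
Solving this homogeneous linear system for the smallest-integer solution (first nonzero entry positive) gives (4, -3, -4, -4).

(4, -3, -4, -4)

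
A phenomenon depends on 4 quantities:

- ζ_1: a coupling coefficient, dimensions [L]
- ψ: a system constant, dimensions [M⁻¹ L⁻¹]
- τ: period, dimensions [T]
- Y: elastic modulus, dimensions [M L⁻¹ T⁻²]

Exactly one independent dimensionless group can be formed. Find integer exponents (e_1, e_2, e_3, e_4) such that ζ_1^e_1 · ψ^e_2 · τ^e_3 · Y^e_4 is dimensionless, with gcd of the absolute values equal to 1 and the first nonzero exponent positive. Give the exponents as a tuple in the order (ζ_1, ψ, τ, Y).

M: e_1·(0) + e_2·(-1) + e_3·(0) + e_4·(1) = 0
L: e_1·(1) + e_2·(-1) + e_3·(0) + e_4·(-1) = 0
T: e_1·(0) + e_2·(0) + e_3·(1) + e_4·(-2) = 0
Solving this homogeneous linear system for the smallest-integer solution (first nonzero entry positive) gives (2, 1, 2, 1).

(2, 1, 2, 1)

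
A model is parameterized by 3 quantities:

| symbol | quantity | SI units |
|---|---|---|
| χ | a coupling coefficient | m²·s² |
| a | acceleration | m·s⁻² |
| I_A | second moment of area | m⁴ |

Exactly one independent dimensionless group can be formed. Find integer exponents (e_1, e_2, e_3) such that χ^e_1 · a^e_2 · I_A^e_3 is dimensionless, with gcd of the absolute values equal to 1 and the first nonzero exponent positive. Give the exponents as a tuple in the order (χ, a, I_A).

L: e_1·(2) + e_2·(1) + e_3·(4) = 0
T: e_1·(2) + e_2·(-2) + e_3·(0) = 0
Solving this homogeneous linear system for the smallest-integer solution (first nonzero entry positive) gives (4, 4, -3).

(4, 4, -3)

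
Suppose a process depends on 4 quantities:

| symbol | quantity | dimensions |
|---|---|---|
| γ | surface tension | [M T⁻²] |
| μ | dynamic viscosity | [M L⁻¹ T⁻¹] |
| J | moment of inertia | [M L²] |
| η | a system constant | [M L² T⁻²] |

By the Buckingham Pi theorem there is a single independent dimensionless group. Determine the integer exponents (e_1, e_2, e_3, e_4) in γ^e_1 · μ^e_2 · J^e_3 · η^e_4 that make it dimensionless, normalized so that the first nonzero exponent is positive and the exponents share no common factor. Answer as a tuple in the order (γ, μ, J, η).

M: e_1·(1) + e_2·(1) + e_3·(1) + e_4·(1) = 0
L: e_1·(0) + e_2·(-1) + e_3·(2) + e_4·(2) = 0
T: e_1·(-2) + e_2·(-1) + e_3·(0) + e_4·(-2) = 0
Solving this homogeneous linear system for the smallest-integer solution (first nonzero entry positive) gives (3, -2, 1, -2).

(3, -2, 1, -2)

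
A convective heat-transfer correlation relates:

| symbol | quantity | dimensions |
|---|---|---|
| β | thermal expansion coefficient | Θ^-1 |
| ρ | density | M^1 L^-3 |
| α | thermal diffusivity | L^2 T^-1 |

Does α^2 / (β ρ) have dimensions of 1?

no

Sum the exponent of each base dimension across the product:
  M: −[β]_M − [ρ]_M + 2·[α]_M = −(0) − (1) + 2·(0) = -1
  L: −[β]_L − [ρ]_L + 2·[α]_L = −(0) − (-3) + 2·(2) = 7
  T: −[β]_T − [ρ]_T + 2·[α]_T = −(0) − (0) + 2·(-1) = -2
  Θ: −[β]_Θ − [ρ]_Θ + 2·[α]_Θ = −(-1) − (0) + 2·(0) = 1
Net dimensions [M⁻¹ L⁷ T⁻² Θ] ≠ [1] — not dimensionless.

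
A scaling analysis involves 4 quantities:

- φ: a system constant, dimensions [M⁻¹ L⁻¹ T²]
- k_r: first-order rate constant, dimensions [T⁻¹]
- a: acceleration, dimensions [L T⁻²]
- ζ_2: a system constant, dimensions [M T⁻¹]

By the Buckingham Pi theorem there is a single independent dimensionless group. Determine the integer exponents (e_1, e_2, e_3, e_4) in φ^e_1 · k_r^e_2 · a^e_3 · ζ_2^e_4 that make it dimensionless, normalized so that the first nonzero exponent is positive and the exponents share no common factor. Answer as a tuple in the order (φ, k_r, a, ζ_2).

(1, -1, 1, 1)

M: e_1·(-1) + e_2·(0) + e_3·(0) + e_4·(1) = 0
L: e_1·(-1) + e_2·(0) + e_3·(1) + e_4·(0) = 0
T: e_1·(2) + e_2·(-1) + e_3·(-2) + e_4·(-1) = 0
Solving this homogeneous linear system for the smallest-integer solution (first nonzero entry positive) gives (1, -1, 1, 1).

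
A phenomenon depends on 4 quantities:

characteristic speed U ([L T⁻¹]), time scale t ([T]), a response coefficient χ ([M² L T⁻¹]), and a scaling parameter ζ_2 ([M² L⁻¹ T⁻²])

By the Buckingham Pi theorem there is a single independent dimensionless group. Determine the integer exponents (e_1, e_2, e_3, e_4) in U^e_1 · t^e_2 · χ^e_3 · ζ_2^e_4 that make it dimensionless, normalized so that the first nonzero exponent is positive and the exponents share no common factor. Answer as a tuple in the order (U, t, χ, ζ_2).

(2, 3, -1, 1)

M: e_1·(0) + e_2·(0) + e_3·(2) + e_4·(2) = 0
L: e_1·(1) + e_2·(0) + e_3·(1) + e_4·(-1) = 0
T: e_1·(-1) + e_2·(1) + e_3·(-1) + e_4·(-2) = 0
Solving this homogeneous linear system for the smallest-integer solution (first nonzero entry positive) gives (2, 3, -1, 1).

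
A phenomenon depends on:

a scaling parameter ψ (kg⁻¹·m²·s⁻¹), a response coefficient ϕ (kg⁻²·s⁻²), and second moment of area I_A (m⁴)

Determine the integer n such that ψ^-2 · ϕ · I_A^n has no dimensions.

1

Balance the L exponent: (4)·n from I_A, plus −2·(2) + (0) = -4 from the rest, must sum to zero.
4n − 4 = 0, so n = 1.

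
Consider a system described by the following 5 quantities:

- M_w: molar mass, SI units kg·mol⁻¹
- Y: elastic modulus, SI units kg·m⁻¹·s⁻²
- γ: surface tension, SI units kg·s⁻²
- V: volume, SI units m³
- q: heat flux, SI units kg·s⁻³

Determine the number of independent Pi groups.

There are 5 variables and 4 base dimensions (M, L, T, N).
The dimension matrix has rank 4.
Independent dimensionless groups: 5 − 4 = 1.

1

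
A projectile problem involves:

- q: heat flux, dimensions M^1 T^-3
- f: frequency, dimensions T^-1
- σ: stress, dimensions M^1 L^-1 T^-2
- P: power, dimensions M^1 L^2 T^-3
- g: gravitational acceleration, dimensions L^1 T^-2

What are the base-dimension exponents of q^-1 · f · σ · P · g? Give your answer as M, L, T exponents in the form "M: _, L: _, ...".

M: 1, L: 2, T: -5

Collect each base-dimension exponent across the product:
  M: −(1) + (0) + (1) + (1) + (0) = 1
  L: −(0) + (0) + (-1) + (2) + (1) = 2
  T: −(-3) + (-1) + (-2) + (-3) + (-2) = -5
So the dimensions are [M L² T⁻⁵].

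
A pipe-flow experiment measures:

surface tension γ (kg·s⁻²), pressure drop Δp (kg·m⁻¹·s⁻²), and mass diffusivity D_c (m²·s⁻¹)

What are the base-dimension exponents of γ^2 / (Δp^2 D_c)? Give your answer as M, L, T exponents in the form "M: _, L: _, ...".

M: 0, L: 0, T: 1

Collect each base-dimension exponent across the product:
  M: 2·(1) − 2·(1) − (0) = 0
  L: 2·(0) − 2·(-1) − (2) = 0
  T: 2·(-2) − 2·(-2) − (-1) = 1
So the dimensions are [T].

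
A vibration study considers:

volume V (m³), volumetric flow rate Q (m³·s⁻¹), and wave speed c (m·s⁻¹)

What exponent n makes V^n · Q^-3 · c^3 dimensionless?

Balance the L exponent: (3)·n from V, plus −3·(3) + 3·(1) = -6 from the rest, must sum to zero.
3n − 6 = 0, so n = 2.

2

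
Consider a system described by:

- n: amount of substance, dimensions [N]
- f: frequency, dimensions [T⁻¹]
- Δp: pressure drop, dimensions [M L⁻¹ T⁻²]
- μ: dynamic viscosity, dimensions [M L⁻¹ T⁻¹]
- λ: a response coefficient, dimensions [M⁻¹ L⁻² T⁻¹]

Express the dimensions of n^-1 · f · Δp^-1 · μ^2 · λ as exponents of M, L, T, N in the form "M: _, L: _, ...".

Collect each base-dimension exponent across the product:
  M: −(0) + (0) − (1) + 2·(1) + (-1) = 0
  L: −(0) + (0) − (-1) + 2·(-1) + (-2) = -3
  T: −(0) + (-1) − (-2) + 2·(-1) + (-1) = -2
  N: −(1) + (0) − (0) + 2·(0) + (0) = -1
So the dimensions are [L⁻³ T⁻² N⁻¹].

M: 0, L: -3, T: -2, N: -1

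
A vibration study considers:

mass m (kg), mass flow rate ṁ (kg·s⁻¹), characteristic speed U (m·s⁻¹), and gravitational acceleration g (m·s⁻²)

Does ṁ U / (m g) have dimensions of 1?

Sum the exponent of each base dimension across the product:
  M: −[m]_M + [ṁ]_M + [U]_M − [g]_M = −(1) + (1) + (0) − (0) = 0
  L: −[m]_L + [ṁ]_L + [U]_L − [g]_L = −(0) + (0) + (1) − (1) = 0
  T: −[m]_T + [ṁ]_T + [U]_T − [g]_T = −(0) + (-1) + (-1) − (-2) = 0
All base exponents vanish — dimensionless.

yes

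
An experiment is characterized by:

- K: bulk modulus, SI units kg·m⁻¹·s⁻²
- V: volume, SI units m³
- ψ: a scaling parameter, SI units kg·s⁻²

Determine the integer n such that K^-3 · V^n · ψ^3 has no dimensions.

Balance the L exponent: (3)·n from V, plus −3·(-1) + 3·(0) = 3 from the rest, must sum to zero.
3n + 3 = 0, so n = -1.

-1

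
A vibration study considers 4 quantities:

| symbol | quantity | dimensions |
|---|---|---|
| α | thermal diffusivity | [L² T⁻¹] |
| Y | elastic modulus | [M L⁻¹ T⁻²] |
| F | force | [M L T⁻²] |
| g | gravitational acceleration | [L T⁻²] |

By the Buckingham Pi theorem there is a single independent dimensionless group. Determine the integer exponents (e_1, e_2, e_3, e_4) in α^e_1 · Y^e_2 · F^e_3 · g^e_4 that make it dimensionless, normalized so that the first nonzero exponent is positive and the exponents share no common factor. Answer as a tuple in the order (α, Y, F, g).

M: e_1·(0) + e_2·(1) + e_3·(1) + e_4·(0) = 0
L: e_1·(2) + e_2·(-1) + e_3·(1) + e_4·(1) = 0
T: e_1·(-1) + e_2·(-2) + e_3·(-2) + e_4·(-2) = 0
Solving this homogeneous linear system for the smallest-integer solution (first nonzero entry positive) gives (4, 3, -3, -2).

(4, 3, -3, -2)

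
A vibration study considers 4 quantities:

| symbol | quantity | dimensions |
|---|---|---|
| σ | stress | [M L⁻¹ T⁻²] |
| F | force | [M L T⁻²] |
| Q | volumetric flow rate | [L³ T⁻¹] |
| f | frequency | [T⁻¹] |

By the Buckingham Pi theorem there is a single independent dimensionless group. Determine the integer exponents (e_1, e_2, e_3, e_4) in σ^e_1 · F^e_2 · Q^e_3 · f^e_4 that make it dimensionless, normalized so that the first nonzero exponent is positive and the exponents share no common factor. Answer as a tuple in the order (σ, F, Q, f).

(3, -3, 2, -2)

M: e_1·(1) + e_2·(1) + e_3·(0) + e_4·(0) = 0
L: e_1·(-1) + e_2·(1) + e_3·(3) + e_4·(0) = 0
T: e_1·(-2) + e_2·(-2) + e_3·(-1) + e_4·(-1) = 0
Solving this homogeneous linear system for the smallest-integer solution (first nonzero entry positive) gives (3, -3, 2, -2).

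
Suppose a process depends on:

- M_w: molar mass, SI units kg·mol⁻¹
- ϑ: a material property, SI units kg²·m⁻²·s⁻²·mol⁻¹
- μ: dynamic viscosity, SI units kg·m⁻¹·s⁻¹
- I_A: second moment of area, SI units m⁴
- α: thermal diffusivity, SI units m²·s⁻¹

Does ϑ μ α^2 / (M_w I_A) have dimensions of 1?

no

Sum the exponent of each base dimension across the product:
  M: −[M_w]_M + [ϑ]_M + [μ]_M − [I_A]_M + 2·[α]_M = −(1) + (2) + (1) − (0) + 2·(0) = 2
  L: −[M_w]_L + [ϑ]_L + [μ]_L − [I_A]_L + 2·[α]_L = −(0) + (-2) + (-1) − (4) + 2·(2) = -3
  T: −[M_w]_T + [ϑ]_T + [μ]_T − [I_A]_T + 2·[α]_T = −(0) + (-2) + (-1) − (0) + 2·(-1) = -5
  N: −[M_w]_N + [ϑ]_N + [μ]_N − [I_A]_N + 2·[α]_N = −(-1) + (-1) + (0) − (0) + 2·(0) = 0
Net dimensions [M² L⁻³ T⁻⁵] ≠ [1] — not dimensionless.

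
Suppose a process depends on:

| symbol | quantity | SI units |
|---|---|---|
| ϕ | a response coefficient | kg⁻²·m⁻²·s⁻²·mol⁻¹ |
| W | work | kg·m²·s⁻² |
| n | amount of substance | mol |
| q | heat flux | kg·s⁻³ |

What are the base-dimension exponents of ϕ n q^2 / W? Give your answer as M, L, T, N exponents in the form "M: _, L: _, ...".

M: -1, L: -4, T: -6, N: 0

Collect each base-dimension exponent across the product:
  M: (-2) − (1) + (0) + 2·(1) = -1
  L: (-2) − (2) + (0) + 2·(0) = -4
  T: (-2) − (-2) + (0) + 2·(-3) = -6
  N: (-1) − (0) + (1) + 2·(0) = 0
So the dimensions are [M⁻¹ L⁻⁴ T⁻⁶].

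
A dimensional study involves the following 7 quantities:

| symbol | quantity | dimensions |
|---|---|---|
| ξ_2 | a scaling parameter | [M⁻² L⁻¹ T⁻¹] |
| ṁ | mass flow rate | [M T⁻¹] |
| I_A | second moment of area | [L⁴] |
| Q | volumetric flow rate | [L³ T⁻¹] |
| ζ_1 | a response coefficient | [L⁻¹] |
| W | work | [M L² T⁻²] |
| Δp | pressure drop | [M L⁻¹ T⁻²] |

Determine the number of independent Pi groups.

4

There are 7 variables and 3 base dimensions (M, L, T).
The dimension matrix has rank 3.
Independent dimensionless groups: 7 − 3 = 4.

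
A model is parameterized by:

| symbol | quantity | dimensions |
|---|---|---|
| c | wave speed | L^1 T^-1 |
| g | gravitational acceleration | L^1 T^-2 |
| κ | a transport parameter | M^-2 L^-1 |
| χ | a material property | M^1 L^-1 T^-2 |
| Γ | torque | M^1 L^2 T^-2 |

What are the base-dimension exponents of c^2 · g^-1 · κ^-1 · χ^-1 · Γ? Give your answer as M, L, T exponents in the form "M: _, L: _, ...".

M: 2, L: 5, T: 0

Collect each base-dimension exponent across the product:
  M: 2·(0) − (0) − (-2) − (1) + (1) = 2
  L: 2·(1) − (1) − (-1) − (-1) + (2) = 5
  T: 2·(-1) − (-2) − (0) − (-2) + (-2) = 0
So the dimensions are [M² L⁵].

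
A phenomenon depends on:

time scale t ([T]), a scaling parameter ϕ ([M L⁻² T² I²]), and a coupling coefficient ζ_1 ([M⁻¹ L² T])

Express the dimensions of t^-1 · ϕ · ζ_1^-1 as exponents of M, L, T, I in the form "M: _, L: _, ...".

M: 2, L: -4, T: 0, I: 2

Collect each base-dimension exponent across the product:
  M: −(0) + (1) − (-1) = 2
  L: −(0) + (-2) − (2) = -4
  T: −(1) + (2) − (1) = 0
  I: −(0) + (2) − (0) = 2
So the dimensions are [M² L⁻⁴ I²].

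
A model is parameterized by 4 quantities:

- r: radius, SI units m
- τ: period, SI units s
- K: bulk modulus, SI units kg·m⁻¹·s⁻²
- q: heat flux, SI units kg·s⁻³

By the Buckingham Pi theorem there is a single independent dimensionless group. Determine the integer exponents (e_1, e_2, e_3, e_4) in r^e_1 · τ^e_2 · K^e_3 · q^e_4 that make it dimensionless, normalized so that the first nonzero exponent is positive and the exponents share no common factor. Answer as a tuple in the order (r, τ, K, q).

M: e_1·(0) + e_2·(0) + e_3·(1) + e_4·(1) = 0
L: e_1·(1) + e_2·(0) + e_3·(-1) + e_4·(0) = 0
T: e_1·(0) + e_2·(1) + e_3·(-2) + e_4·(-3) = 0
Solving this homogeneous linear system for the smallest-integer solution (first nonzero entry positive) gives (1, -1, 1, -1).

(1, -1, 1, -1)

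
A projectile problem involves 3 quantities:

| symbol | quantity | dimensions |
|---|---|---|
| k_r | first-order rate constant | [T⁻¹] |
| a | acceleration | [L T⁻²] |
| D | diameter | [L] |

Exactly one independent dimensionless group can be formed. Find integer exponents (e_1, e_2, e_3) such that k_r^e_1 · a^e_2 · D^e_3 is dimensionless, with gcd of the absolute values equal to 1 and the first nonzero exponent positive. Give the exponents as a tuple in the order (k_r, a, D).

L: e_1·(0) + e_2·(1) + e_3·(1) = 0
T: e_1·(-1) + e_2·(-2) + e_3·(0) = 0
Solving this homogeneous linear system for the smallest-integer solution (first nonzero entry positive) gives (2, -1, 1).

(2, -1, 1)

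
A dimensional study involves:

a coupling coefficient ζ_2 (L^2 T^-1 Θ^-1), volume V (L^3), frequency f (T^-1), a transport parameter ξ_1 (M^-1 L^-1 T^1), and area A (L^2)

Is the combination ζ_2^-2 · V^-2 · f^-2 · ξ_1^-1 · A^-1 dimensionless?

Sum the exponent of each base dimension across the product:
  M: −2·[ζ_2]_M − 2·[V]_M − 2·[f]_M − [ξ_1]_M − [A]_M = −2·(0) − 2·(0) − 2·(0) − (-1) − (0) = 1
  L: −2·[ζ_2]_L − 2·[V]_L − 2·[f]_L − [ξ_1]_L − [A]_L = −2·(2) − 2·(3) − 2·(0) − (-1) − (2) = -11
  T: −2·[ζ_2]_T − 2·[V]_T − 2·[f]_T − [ξ_1]_T − [A]_T = −2·(-1) − 2·(0) − 2·(-1) − (1) − (0) = 3
  Θ: −2·[ζ_2]_Θ − 2·[V]_Θ − 2·[f]_Θ − [ξ_1]_Θ − [A]_Θ = −2·(-1) − 2·(0) − 2·(0) − (0) − (0) = 2
Net dimensions [M L⁻¹¹ T³ Θ²] ≠ [1] — not dimensionless.

no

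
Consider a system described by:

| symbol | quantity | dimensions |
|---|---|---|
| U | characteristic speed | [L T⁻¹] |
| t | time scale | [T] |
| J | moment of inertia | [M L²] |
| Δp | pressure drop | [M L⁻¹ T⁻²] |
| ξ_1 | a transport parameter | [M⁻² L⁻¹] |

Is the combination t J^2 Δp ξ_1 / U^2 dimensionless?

no

Sum the exponent of each base dimension across the product:
  M: −2·[U]_M + [t]_M + 2·[J]_M + [Δp]_M + [ξ_1]_M = −2·(0) + (0) + 2·(1) + (1) + (-2) = 1
  L: −2·[U]_L + [t]_L + 2·[J]_L + [Δp]_L + [ξ_1]_L = −2·(1) + (0) + 2·(2) + (-1) + (-1) = 0
  T: −2·[U]_T + [t]_T + 2·[J]_T + [Δp]_T + [ξ_1]_T = −2·(-1) + (1) + 2·(0) + (-2) + (0) = 1
Net dimensions [M T] ≠ [1] — not dimensionless.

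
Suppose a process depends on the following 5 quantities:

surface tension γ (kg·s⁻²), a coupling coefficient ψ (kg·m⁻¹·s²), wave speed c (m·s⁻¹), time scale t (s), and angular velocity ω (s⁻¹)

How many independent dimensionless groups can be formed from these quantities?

2

There are 5 variables and 3 base dimensions (M, L, T).
The dimension matrix has rank 3.
Independent dimensionless groups: 5 − 3 = 2.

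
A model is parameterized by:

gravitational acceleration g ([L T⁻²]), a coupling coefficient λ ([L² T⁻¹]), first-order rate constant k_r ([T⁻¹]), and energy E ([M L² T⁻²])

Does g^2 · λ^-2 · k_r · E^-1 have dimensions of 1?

no

Sum the exponent of each base dimension across the product:
  M: 2·[g]_M − 2·[λ]_M + [k_r]_M − [E]_M = 2·(0) − 2·(0) + (0) − (1) = -1
  L: 2·[g]_L − 2·[λ]_L + [k_r]_L − [E]_L = 2·(1) − 2·(2) + (0) − (2) = -4
  T: 2·[g]_T − 2·[λ]_T + [k_r]_T − [E]_T = 2·(-2) − 2·(-1) + (-1) − (-2) = -1
Net dimensions [M⁻¹ L⁻⁴ T⁻¹] ≠ [1] — not dimensionless.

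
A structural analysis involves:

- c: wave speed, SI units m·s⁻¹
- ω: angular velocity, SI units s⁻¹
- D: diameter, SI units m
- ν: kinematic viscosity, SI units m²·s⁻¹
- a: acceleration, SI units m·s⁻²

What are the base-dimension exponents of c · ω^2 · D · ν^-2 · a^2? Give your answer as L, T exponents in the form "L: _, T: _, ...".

Collect each base-dimension exponent across the product:
  L: (1) + 2·(0) + (1) − 2·(2) + 2·(1) = 0
  T: (-1) + 2·(-1) + (0) − 2·(-1) + 2·(-2) = -5
So the dimensions are [T⁻⁵].

L: 0, T: -5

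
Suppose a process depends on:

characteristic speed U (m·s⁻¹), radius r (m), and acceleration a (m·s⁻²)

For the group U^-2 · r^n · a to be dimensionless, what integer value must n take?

1

Balance the L exponent: (1)·n from r, plus −2·(1) + (1) = -1 from the rest, must sum to zero.
n − 1 = 0, so n = 1.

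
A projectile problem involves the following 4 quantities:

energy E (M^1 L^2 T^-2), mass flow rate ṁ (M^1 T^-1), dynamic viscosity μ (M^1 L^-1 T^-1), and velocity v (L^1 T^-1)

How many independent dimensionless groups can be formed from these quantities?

There are 4 variables and 3 base dimensions (M, L, T).
The dimension matrix has rank 3.
Independent dimensionless groups: 4 − 3 = 1.

1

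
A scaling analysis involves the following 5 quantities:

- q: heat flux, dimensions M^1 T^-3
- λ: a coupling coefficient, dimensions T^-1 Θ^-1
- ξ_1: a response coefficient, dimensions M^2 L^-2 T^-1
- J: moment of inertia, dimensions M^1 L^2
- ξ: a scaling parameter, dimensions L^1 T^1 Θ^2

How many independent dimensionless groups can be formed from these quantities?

There are 5 variables and 4 base dimensions (M, L, T, Θ).
The dimension matrix has rank 4.
Independent dimensionless groups: 5 − 4 = 1.

1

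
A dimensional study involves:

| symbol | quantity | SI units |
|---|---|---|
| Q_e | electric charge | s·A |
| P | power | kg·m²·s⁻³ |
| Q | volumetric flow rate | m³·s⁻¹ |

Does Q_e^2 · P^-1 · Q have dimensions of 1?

no

Sum the exponent of each base dimension across the product:
  M: 2·[Q_e]_M − [P]_M + [Q]_M = 2·(0) − (1) + (0) = -1
  L: 2·[Q_e]_L − [P]_L + [Q]_L = 2·(0) − (2) + (3) = 1
  T: 2·[Q_e]_T − [P]_T + [Q]_T = 2·(1) − (-3) + (-1) = 4
  I: 2·[Q_e]_I − [P]_I + [Q]_I = 2·(1) − (0) + (0) = 2
Net dimensions [M⁻¹ L T⁴ I²] ≠ [1] — not dimensionless.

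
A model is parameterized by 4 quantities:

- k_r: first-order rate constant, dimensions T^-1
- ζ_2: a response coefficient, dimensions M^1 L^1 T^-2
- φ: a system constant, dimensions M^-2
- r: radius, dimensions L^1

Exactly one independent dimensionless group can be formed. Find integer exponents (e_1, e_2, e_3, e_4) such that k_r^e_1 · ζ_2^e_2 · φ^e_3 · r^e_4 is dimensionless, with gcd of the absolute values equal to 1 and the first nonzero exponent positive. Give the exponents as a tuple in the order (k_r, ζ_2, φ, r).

M: e_1·(0) + e_2·(1) + e_3·(-2) + e_4·(0) = 0
L: e_1·(0) + e_2·(1) + e_3·(0) + e_4·(1) = 0
T: e_1·(-1) + e_2·(-2) + e_3·(0) + e_4·(0) = 0
Solving this homogeneous linear system for the smallest-integer solution (first nonzero entry positive) gives (4, -2, -1, 2).

(4, -2, -1, 2)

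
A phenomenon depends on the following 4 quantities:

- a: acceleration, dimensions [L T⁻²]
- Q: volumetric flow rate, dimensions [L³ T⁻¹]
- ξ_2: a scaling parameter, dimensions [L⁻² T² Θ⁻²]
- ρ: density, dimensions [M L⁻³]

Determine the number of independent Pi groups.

0

There are 4 variables and 4 base dimensions (M, L, T, Θ).
The dimension matrix has rank 4.
Independent dimensionless groups: 4 − 4 = 0.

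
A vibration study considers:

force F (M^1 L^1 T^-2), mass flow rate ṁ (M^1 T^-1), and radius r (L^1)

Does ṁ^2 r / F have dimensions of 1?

Sum the exponent of each base dimension across the product:
  M: −[F]_M + 2·[ṁ]_M + [r]_M = −(1) + 2·(1) + (0) = 1
  L: −[F]_L + 2·[ṁ]_L + [r]_L = −(1) + 2·(0) + (1) = 0
  T: −[F]_T + 2·[ṁ]_T + [r]_T = −(-2) + 2·(-1) + (0) = 0
Net dimensions [M] ≠ [1] — not dimensionless.

no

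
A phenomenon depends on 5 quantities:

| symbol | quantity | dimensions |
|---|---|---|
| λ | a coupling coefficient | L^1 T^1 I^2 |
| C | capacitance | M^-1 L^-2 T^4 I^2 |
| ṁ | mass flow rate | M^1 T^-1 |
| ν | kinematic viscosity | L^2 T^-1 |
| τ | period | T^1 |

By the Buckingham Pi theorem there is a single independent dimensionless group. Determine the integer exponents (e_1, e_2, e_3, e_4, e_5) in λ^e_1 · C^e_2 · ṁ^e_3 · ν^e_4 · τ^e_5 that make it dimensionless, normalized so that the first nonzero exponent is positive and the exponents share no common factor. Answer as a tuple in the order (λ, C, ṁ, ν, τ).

M: e_1·(0) + e_2·(-1) + e_3·(1) + e_4·(0) + e_5·(0) = 0
L: e_1·(1) + e_2·(-2) + e_3·(0) + e_4·(2) + e_5·(0) = 0
T: e_1·(1) + e_2·(4) + e_3·(-1) + e_4·(-1) + e_5·(1) = 0
I: e_1·(2) + e_2·(2) + e_3·(0) + e_4·(0) + e_5·(0) = 0
Solving this homogeneous linear system for the smallest-integer solution (first nonzero entry positive) gives (2, -2, -2, -3, 1).

(2, -2, -2, -3, 1)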